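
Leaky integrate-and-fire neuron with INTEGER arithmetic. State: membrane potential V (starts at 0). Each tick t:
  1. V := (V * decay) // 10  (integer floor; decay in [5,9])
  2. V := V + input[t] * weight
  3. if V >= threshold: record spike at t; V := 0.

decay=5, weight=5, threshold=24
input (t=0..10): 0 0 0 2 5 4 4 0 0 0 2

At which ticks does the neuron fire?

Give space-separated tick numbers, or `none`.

Answer: 4 6

Derivation:
t=0: input=0 -> V=0
t=1: input=0 -> V=0
t=2: input=0 -> V=0
t=3: input=2 -> V=10
t=4: input=5 -> V=0 FIRE
t=5: input=4 -> V=20
t=6: input=4 -> V=0 FIRE
t=7: input=0 -> V=0
t=8: input=0 -> V=0
t=9: input=0 -> V=0
t=10: input=2 -> V=10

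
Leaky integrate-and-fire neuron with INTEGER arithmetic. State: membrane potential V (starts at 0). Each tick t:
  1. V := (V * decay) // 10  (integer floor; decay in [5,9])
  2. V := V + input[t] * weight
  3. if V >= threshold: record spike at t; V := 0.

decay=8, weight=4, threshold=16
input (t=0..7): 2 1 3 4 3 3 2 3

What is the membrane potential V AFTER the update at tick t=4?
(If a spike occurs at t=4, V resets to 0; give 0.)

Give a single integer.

t=0: input=2 -> V=8
t=1: input=1 -> V=10
t=2: input=3 -> V=0 FIRE
t=3: input=4 -> V=0 FIRE
t=4: input=3 -> V=12
t=5: input=3 -> V=0 FIRE
t=6: input=2 -> V=8
t=7: input=3 -> V=0 FIRE

Answer: 12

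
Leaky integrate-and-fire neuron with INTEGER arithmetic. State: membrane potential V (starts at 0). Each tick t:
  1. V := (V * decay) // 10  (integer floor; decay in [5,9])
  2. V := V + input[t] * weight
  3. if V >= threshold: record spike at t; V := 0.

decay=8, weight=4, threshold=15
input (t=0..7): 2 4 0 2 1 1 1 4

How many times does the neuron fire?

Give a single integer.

t=0: input=2 -> V=8
t=1: input=4 -> V=0 FIRE
t=2: input=0 -> V=0
t=3: input=2 -> V=8
t=4: input=1 -> V=10
t=5: input=1 -> V=12
t=6: input=1 -> V=13
t=7: input=4 -> V=0 FIRE

Answer: 2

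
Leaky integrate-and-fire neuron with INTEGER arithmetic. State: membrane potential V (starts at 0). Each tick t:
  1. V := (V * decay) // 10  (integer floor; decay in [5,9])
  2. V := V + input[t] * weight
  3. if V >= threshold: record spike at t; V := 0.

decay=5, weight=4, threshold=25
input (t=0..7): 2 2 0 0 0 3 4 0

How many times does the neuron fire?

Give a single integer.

Answer: 0

Derivation:
t=0: input=2 -> V=8
t=1: input=2 -> V=12
t=2: input=0 -> V=6
t=3: input=0 -> V=3
t=4: input=0 -> V=1
t=5: input=3 -> V=12
t=6: input=4 -> V=22
t=7: input=0 -> V=11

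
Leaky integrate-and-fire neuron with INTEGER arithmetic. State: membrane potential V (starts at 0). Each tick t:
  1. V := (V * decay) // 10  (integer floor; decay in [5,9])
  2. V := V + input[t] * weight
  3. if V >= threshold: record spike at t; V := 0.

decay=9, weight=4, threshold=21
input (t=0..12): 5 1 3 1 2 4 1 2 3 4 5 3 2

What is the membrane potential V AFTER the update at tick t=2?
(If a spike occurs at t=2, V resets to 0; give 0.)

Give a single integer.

t=0: input=5 -> V=20
t=1: input=1 -> V=0 FIRE
t=2: input=3 -> V=12
t=3: input=1 -> V=14
t=4: input=2 -> V=20
t=5: input=4 -> V=0 FIRE
t=6: input=1 -> V=4
t=7: input=2 -> V=11
t=8: input=3 -> V=0 FIRE
t=9: input=4 -> V=16
t=10: input=5 -> V=0 FIRE
t=11: input=3 -> V=12
t=12: input=2 -> V=18

Answer: 12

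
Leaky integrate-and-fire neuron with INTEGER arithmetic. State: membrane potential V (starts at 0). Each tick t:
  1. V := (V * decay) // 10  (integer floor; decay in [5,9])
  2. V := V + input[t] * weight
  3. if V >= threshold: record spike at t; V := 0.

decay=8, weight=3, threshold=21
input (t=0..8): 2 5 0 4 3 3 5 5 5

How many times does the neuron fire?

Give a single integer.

t=0: input=2 -> V=6
t=1: input=5 -> V=19
t=2: input=0 -> V=15
t=3: input=4 -> V=0 FIRE
t=4: input=3 -> V=9
t=5: input=3 -> V=16
t=6: input=5 -> V=0 FIRE
t=7: input=5 -> V=15
t=8: input=5 -> V=0 FIRE

Answer: 3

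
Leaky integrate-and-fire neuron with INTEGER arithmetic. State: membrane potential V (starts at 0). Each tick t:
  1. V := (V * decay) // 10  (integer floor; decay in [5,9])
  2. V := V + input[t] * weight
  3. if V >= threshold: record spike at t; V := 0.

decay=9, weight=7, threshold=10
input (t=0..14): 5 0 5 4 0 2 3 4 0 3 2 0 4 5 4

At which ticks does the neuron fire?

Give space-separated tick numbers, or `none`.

Answer: 0 2 3 5 6 7 9 10 12 13 14

Derivation:
t=0: input=5 -> V=0 FIRE
t=1: input=0 -> V=0
t=2: input=5 -> V=0 FIRE
t=3: input=4 -> V=0 FIRE
t=4: input=0 -> V=0
t=5: input=2 -> V=0 FIRE
t=6: input=3 -> V=0 FIRE
t=7: input=4 -> V=0 FIRE
t=8: input=0 -> V=0
t=9: input=3 -> V=0 FIRE
t=10: input=2 -> V=0 FIRE
t=11: input=0 -> V=0
t=12: input=4 -> V=0 FIRE
t=13: input=5 -> V=0 FIRE
t=14: input=4 -> V=0 FIRE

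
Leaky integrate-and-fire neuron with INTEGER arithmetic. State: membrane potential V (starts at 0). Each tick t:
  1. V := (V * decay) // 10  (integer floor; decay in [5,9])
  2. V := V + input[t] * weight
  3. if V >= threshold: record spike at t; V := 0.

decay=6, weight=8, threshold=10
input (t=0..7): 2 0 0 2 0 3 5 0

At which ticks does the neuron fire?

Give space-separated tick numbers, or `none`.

t=0: input=2 -> V=0 FIRE
t=1: input=0 -> V=0
t=2: input=0 -> V=0
t=3: input=2 -> V=0 FIRE
t=4: input=0 -> V=0
t=5: input=3 -> V=0 FIRE
t=6: input=5 -> V=0 FIRE
t=7: input=0 -> V=0

Answer: 0 3 5 6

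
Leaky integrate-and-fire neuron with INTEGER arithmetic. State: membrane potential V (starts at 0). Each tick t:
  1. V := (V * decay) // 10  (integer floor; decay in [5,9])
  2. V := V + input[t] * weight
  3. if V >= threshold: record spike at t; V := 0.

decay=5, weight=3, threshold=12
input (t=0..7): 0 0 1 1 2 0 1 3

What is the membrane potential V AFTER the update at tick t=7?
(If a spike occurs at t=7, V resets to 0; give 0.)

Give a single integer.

Answer: 11

Derivation:
t=0: input=0 -> V=0
t=1: input=0 -> V=0
t=2: input=1 -> V=3
t=3: input=1 -> V=4
t=4: input=2 -> V=8
t=5: input=0 -> V=4
t=6: input=1 -> V=5
t=7: input=3 -> V=11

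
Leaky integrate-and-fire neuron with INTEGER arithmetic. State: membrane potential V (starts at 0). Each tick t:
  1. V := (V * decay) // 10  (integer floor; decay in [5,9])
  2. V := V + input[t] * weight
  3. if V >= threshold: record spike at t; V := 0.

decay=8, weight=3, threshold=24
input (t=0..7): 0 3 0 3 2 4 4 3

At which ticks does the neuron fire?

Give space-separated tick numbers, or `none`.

Answer: 5

Derivation:
t=0: input=0 -> V=0
t=1: input=3 -> V=9
t=2: input=0 -> V=7
t=3: input=3 -> V=14
t=4: input=2 -> V=17
t=5: input=4 -> V=0 FIRE
t=6: input=4 -> V=12
t=7: input=3 -> V=18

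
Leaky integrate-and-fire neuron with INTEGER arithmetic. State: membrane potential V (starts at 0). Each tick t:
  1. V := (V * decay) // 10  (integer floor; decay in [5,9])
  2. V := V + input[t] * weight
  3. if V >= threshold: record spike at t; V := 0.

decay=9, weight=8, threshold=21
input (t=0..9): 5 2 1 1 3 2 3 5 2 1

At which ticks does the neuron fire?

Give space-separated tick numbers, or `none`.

Answer: 0 2 4 6 7 9

Derivation:
t=0: input=5 -> V=0 FIRE
t=1: input=2 -> V=16
t=2: input=1 -> V=0 FIRE
t=3: input=1 -> V=8
t=4: input=3 -> V=0 FIRE
t=5: input=2 -> V=16
t=6: input=3 -> V=0 FIRE
t=7: input=5 -> V=0 FIRE
t=8: input=2 -> V=16
t=9: input=1 -> V=0 FIRE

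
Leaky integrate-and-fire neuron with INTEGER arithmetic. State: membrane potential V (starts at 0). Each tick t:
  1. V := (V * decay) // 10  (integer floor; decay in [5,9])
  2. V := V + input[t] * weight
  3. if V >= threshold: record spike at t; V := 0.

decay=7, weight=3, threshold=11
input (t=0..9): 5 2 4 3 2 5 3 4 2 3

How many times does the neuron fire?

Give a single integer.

t=0: input=5 -> V=0 FIRE
t=1: input=2 -> V=6
t=2: input=4 -> V=0 FIRE
t=3: input=3 -> V=9
t=4: input=2 -> V=0 FIRE
t=5: input=5 -> V=0 FIRE
t=6: input=3 -> V=9
t=7: input=4 -> V=0 FIRE
t=8: input=2 -> V=6
t=9: input=3 -> V=0 FIRE

Answer: 6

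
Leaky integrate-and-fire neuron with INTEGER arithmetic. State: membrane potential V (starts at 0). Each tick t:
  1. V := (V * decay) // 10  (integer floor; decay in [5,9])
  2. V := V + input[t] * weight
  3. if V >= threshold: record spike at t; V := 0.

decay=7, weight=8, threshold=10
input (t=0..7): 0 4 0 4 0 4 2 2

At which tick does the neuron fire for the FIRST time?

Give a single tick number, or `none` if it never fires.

t=0: input=0 -> V=0
t=1: input=4 -> V=0 FIRE
t=2: input=0 -> V=0
t=3: input=4 -> V=0 FIRE
t=4: input=0 -> V=0
t=5: input=4 -> V=0 FIRE
t=6: input=2 -> V=0 FIRE
t=7: input=2 -> V=0 FIRE

Answer: 1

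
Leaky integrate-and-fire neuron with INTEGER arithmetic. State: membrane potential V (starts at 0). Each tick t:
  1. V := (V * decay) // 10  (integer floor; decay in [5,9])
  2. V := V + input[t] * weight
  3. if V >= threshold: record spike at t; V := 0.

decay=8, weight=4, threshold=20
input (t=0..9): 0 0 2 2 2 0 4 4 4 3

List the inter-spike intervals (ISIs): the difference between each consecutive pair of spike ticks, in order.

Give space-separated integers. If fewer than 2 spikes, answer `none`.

t=0: input=0 -> V=0
t=1: input=0 -> V=0
t=2: input=2 -> V=8
t=3: input=2 -> V=14
t=4: input=2 -> V=19
t=5: input=0 -> V=15
t=6: input=4 -> V=0 FIRE
t=7: input=4 -> V=16
t=8: input=4 -> V=0 FIRE
t=9: input=3 -> V=12

Answer: 2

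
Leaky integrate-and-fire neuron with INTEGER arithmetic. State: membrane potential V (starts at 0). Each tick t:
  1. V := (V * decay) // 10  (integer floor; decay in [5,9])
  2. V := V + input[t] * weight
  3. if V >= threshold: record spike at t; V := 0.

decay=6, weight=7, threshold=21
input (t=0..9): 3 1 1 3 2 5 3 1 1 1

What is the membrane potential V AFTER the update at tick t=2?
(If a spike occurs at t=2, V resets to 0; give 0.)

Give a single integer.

t=0: input=3 -> V=0 FIRE
t=1: input=1 -> V=7
t=2: input=1 -> V=11
t=3: input=3 -> V=0 FIRE
t=4: input=2 -> V=14
t=5: input=5 -> V=0 FIRE
t=6: input=3 -> V=0 FIRE
t=7: input=1 -> V=7
t=8: input=1 -> V=11
t=9: input=1 -> V=13

Answer: 11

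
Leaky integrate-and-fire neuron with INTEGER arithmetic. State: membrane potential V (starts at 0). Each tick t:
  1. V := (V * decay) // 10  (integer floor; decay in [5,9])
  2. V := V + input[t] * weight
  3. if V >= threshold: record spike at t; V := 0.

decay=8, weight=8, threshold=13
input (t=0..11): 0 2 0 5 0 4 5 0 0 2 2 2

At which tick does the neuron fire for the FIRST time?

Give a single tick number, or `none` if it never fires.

t=0: input=0 -> V=0
t=1: input=2 -> V=0 FIRE
t=2: input=0 -> V=0
t=3: input=5 -> V=0 FIRE
t=4: input=0 -> V=0
t=5: input=4 -> V=0 FIRE
t=6: input=5 -> V=0 FIRE
t=7: input=0 -> V=0
t=8: input=0 -> V=0
t=9: input=2 -> V=0 FIRE
t=10: input=2 -> V=0 FIRE
t=11: input=2 -> V=0 FIRE

Answer: 1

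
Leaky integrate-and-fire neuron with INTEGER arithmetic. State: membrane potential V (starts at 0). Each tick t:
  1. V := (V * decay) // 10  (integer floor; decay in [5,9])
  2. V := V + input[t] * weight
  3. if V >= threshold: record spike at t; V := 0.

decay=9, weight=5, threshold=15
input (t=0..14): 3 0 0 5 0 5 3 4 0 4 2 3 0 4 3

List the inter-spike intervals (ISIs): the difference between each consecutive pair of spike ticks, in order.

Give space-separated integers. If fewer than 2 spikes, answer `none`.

Answer: 3 2 1 1 2 2 2 1

Derivation:
t=0: input=3 -> V=0 FIRE
t=1: input=0 -> V=0
t=2: input=0 -> V=0
t=3: input=5 -> V=0 FIRE
t=4: input=0 -> V=0
t=5: input=5 -> V=0 FIRE
t=6: input=3 -> V=0 FIRE
t=7: input=4 -> V=0 FIRE
t=8: input=0 -> V=0
t=9: input=4 -> V=0 FIRE
t=10: input=2 -> V=10
t=11: input=3 -> V=0 FIRE
t=12: input=0 -> V=0
t=13: input=4 -> V=0 FIRE
t=14: input=3 -> V=0 FIRE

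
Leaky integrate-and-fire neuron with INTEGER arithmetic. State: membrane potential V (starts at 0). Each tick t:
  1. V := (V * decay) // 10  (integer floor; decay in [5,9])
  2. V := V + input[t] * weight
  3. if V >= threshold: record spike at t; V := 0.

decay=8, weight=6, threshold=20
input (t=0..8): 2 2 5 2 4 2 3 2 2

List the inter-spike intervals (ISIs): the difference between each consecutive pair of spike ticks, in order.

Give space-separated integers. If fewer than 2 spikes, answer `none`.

t=0: input=2 -> V=12
t=1: input=2 -> V=0 FIRE
t=2: input=5 -> V=0 FIRE
t=3: input=2 -> V=12
t=4: input=4 -> V=0 FIRE
t=5: input=2 -> V=12
t=6: input=3 -> V=0 FIRE
t=7: input=2 -> V=12
t=8: input=2 -> V=0 FIRE

Answer: 1 2 2 2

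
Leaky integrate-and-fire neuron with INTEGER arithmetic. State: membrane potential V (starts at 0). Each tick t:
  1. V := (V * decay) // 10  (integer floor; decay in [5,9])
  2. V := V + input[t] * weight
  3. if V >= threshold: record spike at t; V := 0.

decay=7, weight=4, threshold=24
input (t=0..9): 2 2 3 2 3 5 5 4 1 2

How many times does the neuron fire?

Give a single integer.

Answer: 2

Derivation:
t=0: input=2 -> V=8
t=1: input=2 -> V=13
t=2: input=3 -> V=21
t=3: input=2 -> V=22
t=4: input=3 -> V=0 FIRE
t=5: input=5 -> V=20
t=6: input=5 -> V=0 FIRE
t=7: input=4 -> V=16
t=8: input=1 -> V=15
t=9: input=2 -> V=18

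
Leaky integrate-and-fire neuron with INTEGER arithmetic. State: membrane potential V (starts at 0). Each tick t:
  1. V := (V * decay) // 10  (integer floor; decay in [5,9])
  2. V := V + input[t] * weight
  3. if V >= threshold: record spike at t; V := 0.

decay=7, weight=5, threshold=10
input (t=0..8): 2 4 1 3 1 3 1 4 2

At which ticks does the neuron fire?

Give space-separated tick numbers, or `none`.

t=0: input=2 -> V=0 FIRE
t=1: input=4 -> V=0 FIRE
t=2: input=1 -> V=5
t=3: input=3 -> V=0 FIRE
t=4: input=1 -> V=5
t=5: input=3 -> V=0 FIRE
t=6: input=1 -> V=5
t=7: input=4 -> V=0 FIRE
t=8: input=2 -> V=0 FIRE

Answer: 0 1 3 5 7 8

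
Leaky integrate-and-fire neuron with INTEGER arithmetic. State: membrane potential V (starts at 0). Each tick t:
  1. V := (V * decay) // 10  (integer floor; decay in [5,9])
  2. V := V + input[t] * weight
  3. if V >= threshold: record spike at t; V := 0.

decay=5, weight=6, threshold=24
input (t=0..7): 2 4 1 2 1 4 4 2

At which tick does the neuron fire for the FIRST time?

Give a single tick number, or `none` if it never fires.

t=0: input=2 -> V=12
t=1: input=4 -> V=0 FIRE
t=2: input=1 -> V=6
t=3: input=2 -> V=15
t=4: input=1 -> V=13
t=5: input=4 -> V=0 FIRE
t=6: input=4 -> V=0 FIRE
t=7: input=2 -> V=12

Answer: 1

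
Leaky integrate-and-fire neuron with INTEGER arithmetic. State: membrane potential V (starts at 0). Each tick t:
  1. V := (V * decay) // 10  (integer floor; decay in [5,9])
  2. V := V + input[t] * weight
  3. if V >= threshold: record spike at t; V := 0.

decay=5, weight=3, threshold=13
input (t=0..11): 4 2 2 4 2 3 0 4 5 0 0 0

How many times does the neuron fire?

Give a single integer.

Answer: 3

Derivation:
t=0: input=4 -> V=12
t=1: input=2 -> V=12
t=2: input=2 -> V=12
t=3: input=4 -> V=0 FIRE
t=4: input=2 -> V=6
t=5: input=3 -> V=12
t=6: input=0 -> V=6
t=7: input=4 -> V=0 FIRE
t=8: input=5 -> V=0 FIRE
t=9: input=0 -> V=0
t=10: input=0 -> V=0
t=11: input=0 -> V=0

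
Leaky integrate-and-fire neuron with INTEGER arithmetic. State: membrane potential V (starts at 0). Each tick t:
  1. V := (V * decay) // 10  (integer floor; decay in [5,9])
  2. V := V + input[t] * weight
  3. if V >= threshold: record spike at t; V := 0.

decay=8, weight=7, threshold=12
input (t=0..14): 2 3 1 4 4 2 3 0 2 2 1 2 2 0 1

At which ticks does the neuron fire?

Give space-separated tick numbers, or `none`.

t=0: input=2 -> V=0 FIRE
t=1: input=3 -> V=0 FIRE
t=2: input=1 -> V=7
t=3: input=4 -> V=0 FIRE
t=4: input=4 -> V=0 FIRE
t=5: input=2 -> V=0 FIRE
t=6: input=3 -> V=0 FIRE
t=7: input=0 -> V=0
t=8: input=2 -> V=0 FIRE
t=9: input=2 -> V=0 FIRE
t=10: input=1 -> V=7
t=11: input=2 -> V=0 FIRE
t=12: input=2 -> V=0 FIRE
t=13: input=0 -> V=0
t=14: input=1 -> V=7

Answer: 0 1 3 4 5 6 8 9 11 12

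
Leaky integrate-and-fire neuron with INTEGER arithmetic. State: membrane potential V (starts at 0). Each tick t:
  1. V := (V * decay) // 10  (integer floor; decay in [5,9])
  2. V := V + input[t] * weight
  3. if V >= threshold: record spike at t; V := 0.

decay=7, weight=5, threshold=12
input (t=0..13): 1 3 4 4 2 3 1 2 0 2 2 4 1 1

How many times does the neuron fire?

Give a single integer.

t=0: input=1 -> V=5
t=1: input=3 -> V=0 FIRE
t=2: input=4 -> V=0 FIRE
t=3: input=4 -> V=0 FIRE
t=4: input=2 -> V=10
t=5: input=3 -> V=0 FIRE
t=6: input=1 -> V=5
t=7: input=2 -> V=0 FIRE
t=8: input=0 -> V=0
t=9: input=2 -> V=10
t=10: input=2 -> V=0 FIRE
t=11: input=4 -> V=0 FIRE
t=12: input=1 -> V=5
t=13: input=1 -> V=8

Answer: 7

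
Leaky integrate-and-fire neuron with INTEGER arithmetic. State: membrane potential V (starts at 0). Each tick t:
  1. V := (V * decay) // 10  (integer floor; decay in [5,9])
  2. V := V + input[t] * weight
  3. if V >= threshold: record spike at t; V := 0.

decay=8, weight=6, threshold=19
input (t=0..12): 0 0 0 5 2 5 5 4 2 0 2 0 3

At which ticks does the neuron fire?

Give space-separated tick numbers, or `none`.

t=0: input=0 -> V=0
t=1: input=0 -> V=0
t=2: input=0 -> V=0
t=3: input=5 -> V=0 FIRE
t=4: input=2 -> V=12
t=5: input=5 -> V=0 FIRE
t=6: input=5 -> V=0 FIRE
t=7: input=4 -> V=0 FIRE
t=8: input=2 -> V=12
t=9: input=0 -> V=9
t=10: input=2 -> V=0 FIRE
t=11: input=0 -> V=0
t=12: input=3 -> V=18

Answer: 3 5 6 7 10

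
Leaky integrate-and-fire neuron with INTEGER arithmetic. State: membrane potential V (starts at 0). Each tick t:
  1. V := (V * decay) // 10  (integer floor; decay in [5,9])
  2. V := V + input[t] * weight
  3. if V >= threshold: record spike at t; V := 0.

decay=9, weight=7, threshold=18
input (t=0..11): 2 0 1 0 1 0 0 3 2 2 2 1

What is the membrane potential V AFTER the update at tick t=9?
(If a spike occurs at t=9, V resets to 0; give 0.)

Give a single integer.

Answer: 0

Derivation:
t=0: input=2 -> V=14
t=1: input=0 -> V=12
t=2: input=1 -> V=17
t=3: input=0 -> V=15
t=4: input=1 -> V=0 FIRE
t=5: input=0 -> V=0
t=6: input=0 -> V=0
t=7: input=3 -> V=0 FIRE
t=8: input=2 -> V=14
t=9: input=2 -> V=0 FIRE
t=10: input=2 -> V=14
t=11: input=1 -> V=0 FIRE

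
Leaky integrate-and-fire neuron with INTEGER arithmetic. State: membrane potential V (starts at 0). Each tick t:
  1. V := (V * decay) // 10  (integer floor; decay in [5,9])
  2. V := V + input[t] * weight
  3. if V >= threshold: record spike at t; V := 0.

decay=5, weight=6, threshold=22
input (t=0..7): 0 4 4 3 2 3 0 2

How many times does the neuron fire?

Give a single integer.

t=0: input=0 -> V=0
t=1: input=4 -> V=0 FIRE
t=2: input=4 -> V=0 FIRE
t=3: input=3 -> V=18
t=4: input=2 -> V=21
t=5: input=3 -> V=0 FIRE
t=6: input=0 -> V=0
t=7: input=2 -> V=12

Answer: 3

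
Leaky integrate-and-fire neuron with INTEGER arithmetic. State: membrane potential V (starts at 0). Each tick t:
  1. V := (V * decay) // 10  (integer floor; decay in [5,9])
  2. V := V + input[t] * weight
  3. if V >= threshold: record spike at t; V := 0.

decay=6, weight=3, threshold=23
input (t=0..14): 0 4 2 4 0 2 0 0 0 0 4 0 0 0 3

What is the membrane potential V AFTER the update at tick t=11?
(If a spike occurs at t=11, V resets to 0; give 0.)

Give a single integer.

t=0: input=0 -> V=0
t=1: input=4 -> V=12
t=2: input=2 -> V=13
t=3: input=4 -> V=19
t=4: input=0 -> V=11
t=5: input=2 -> V=12
t=6: input=0 -> V=7
t=7: input=0 -> V=4
t=8: input=0 -> V=2
t=9: input=0 -> V=1
t=10: input=4 -> V=12
t=11: input=0 -> V=7
t=12: input=0 -> V=4
t=13: input=0 -> V=2
t=14: input=3 -> V=10

Answer: 7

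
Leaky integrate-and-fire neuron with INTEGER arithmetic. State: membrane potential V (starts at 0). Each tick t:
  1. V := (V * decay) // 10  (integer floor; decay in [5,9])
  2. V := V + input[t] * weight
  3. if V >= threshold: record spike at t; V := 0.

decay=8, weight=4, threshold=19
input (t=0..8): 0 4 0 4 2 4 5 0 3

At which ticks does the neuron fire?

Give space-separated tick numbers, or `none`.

t=0: input=0 -> V=0
t=1: input=4 -> V=16
t=2: input=0 -> V=12
t=3: input=4 -> V=0 FIRE
t=4: input=2 -> V=8
t=5: input=4 -> V=0 FIRE
t=6: input=5 -> V=0 FIRE
t=7: input=0 -> V=0
t=8: input=3 -> V=12

Answer: 3 5 6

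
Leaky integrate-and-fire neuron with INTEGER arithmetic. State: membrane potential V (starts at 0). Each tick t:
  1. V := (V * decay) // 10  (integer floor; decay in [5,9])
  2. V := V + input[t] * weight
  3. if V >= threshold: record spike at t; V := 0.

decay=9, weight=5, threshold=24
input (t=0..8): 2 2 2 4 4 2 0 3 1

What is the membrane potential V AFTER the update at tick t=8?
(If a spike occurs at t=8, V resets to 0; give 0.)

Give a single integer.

t=0: input=2 -> V=10
t=1: input=2 -> V=19
t=2: input=2 -> V=0 FIRE
t=3: input=4 -> V=20
t=4: input=4 -> V=0 FIRE
t=5: input=2 -> V=10
t=6: input=0 -> V=9
t=7: input=3 -> V=23
t=8: input=1 -> V=0 FIRE

Answer: 0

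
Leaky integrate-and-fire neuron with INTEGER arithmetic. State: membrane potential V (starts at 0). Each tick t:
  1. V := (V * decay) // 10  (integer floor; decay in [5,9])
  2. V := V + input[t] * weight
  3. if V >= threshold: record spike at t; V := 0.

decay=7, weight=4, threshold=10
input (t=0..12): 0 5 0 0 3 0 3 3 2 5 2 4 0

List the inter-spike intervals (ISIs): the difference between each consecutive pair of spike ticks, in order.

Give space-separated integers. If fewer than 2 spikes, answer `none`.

Answer: 3 2 1 2 2

Derivation:
t=0: input=0 -> V=0
t=1: input=5 -> V=0 FIRE
t=2: input=0 -> V=0
t=3: input=0 -> V=0
t=4: input=3 -> V=0 FIRE
t=5: input=0 -> V=0
t=6: input=3 -> V=0 FIRE
t=7: input=3 -> V=0 FIRE
t=8: input=2 -> V=8
t=9: input=5 -> V=0 FIRE
t=10: input=2 -> V=8
t=11: input=4 -> V=0 FIRE
t=12: input=0 -> V=0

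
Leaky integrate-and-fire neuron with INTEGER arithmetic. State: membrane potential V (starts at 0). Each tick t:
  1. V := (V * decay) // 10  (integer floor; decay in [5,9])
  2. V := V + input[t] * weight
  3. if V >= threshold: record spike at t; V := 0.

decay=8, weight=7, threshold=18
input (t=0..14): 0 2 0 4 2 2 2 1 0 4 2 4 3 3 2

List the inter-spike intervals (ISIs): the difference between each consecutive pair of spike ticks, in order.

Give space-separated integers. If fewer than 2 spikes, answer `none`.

t=0: input=0 -> V=0
t=1: input=2 -> V=14
t=2: input=0 -> V=11
t=3: input=4 -> V=0 FIRE
t=4: input=2 -> V=14
t=5: input=2 -> V=0 FIRE
t=6: input=2 -> V=14
t=7: input=1 -> V=0 FIRE
t=8: input=0 -> V=0
t=9: input=4 -> V=0 FIRE
t=10: input=2 -> V=14
t=11: input=4 -> V=0 FIRE
t=12: input=3 -> V=0 FIRE
t=13: input=3 -> V=0 FIRE
t=14: input=2 -> V=14

Answer: 2 2 2 2 1 1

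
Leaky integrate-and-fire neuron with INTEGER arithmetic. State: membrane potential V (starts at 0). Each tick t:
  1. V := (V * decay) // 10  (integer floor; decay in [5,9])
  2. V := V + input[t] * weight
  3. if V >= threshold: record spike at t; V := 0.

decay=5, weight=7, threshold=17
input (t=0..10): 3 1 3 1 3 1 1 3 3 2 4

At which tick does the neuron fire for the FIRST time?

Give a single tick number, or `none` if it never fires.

Answer: 0

Derivation:
t=0: input=3 -> V=0 FIRE
t=1: input=1 -> V=7
t=2: input=3 -> V=0 FIRE
t=3: input=1 -> V=7
t=4: input=3 -> V=0 FIRE
t=5: input=1 -> V=7
t=6: input=1 -> V=10
t=7: input=3 -> V=0 FIRE
t=8: input=3 -> V=0 FIRE
t=9: input=2 -> V=14
t=10: input=4 -> V=0 FIRE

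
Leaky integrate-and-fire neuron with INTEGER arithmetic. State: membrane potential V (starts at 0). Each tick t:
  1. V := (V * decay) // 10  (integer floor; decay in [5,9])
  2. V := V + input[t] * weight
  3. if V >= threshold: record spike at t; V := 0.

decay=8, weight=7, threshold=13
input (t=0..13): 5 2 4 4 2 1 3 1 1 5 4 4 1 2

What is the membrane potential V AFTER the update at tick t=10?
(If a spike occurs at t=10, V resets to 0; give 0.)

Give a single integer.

Answer: 0

Derivation:
t=0: input=5 -> V=0 FIRE
t=1: input=2 -> V=0 FIRE
t=2: input=4 -> V=0 FIRE
t=3: input=4 -> V=0 FIRE
t=4: input=2 -> V=0 FIRE
t=5: input=1 -> V=7
t=6: input=3 -> V=0 FIRE
t=7: input=1 -> V=7
t=8: input=1 -> V=12
t=9: input=5 -> V=0 FIRE
t=10: input=4 -> V=0 FIRE
t=11: input=4 -> V=0 FIRE
t=12: input=1 -> V=7
t=13: input=2 -> V=0 FIRE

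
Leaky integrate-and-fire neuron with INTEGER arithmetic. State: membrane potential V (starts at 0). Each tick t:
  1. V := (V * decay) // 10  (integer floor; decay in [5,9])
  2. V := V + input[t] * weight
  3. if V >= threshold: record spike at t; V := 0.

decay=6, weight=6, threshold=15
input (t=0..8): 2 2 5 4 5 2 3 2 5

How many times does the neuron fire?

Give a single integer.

Answer: 6

Derivation:
t=0: input=2 -> V=12
t=1: input=2 -> V=0 FIRE
t=2: input=5 -> V=0 FIRE
t=3: input=4 -> V=0 FIRE
t=4: input=5 -> V=0 FIRE
t=5: input=2 -> V=12
t=6: input=3 -> V=0 FIRE
t=7: input=2 -> V=12
t=8: input=5 -> V=0 FIRE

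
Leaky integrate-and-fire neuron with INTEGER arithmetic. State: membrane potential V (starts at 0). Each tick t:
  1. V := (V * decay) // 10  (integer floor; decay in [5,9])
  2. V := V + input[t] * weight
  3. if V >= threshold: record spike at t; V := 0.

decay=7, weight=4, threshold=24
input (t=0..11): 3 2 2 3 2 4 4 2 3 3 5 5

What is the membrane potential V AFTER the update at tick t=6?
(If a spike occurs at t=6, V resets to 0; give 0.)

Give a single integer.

Answer: 0

Derivation:
t=0: input=3 -> V=12
t=1: input=2 -> V=16
t=2: input=2 -> V=19
t=3: input=3 -> V=0 FIRE
t=4: input=2 -> V=8
t=5: input=4 -> V=21
t=6: input=4 -> V=0 FIRE
t=7: input=2 -> V=8
t=8: input=3 -> V=17
t=9: input=3 -> V=23
t=10: input=5 -> V=0 FIRE
t=11: input=5 -> V=20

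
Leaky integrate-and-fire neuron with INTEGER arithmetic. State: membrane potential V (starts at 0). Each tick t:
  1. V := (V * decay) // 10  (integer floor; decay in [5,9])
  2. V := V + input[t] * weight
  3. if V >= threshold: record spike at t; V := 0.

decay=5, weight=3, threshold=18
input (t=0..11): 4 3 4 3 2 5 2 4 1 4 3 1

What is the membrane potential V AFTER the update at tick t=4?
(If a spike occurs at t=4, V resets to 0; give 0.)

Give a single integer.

t=0: input=4 -> V=12
t=1: input=3 -> V=15
t=2: input=4 -> V=0 FIRE
t=3: input=3 -> V=9
t=4: input=2 -> V=10
t=5: input=5 -> V=0 FIRE
t=6: input=2 -> V=6
t=7: input=4 -> V=15
t=8: input=1 -> V=10
t=9: input=4 -> V=17
t=10: input=3 -> V=17
t=11: input=1 -> V=11

Answer: 10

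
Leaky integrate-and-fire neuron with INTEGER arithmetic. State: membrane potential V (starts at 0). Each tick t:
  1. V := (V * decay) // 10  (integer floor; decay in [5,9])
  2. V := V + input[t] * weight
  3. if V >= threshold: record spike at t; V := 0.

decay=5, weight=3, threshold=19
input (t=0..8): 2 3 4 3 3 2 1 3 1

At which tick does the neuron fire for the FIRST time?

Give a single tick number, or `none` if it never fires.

t=0: input=2 -> V=6
t=1: input=3 -> V=12
t=2: input=4 -> V=18
t=3: input=3 -> V=18
t=4: input=3 -> V=18
t=5: input=2 -> V=15
t=6: input=1 -> V=10
t=7: input=3 -> V=14
t=8: input=1 -> V=10

Answer: none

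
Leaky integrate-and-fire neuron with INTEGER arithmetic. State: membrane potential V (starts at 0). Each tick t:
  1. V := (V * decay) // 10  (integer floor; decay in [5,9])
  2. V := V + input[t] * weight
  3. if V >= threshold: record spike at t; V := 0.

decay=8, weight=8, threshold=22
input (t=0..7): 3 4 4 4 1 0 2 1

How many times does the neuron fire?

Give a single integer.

t=0: input=3 -> V=0 FIRE
t=1: input=4 -> V=0 FIRE
t=2: input=4 -> V=0 FIRE
t=3: input=4 -> V=0 FIRE
t=4: input=1 -> V=8
t=5: input=0 -> V=6
t=6: input=2 -> V=20
t=7: input=1 -> V=0 FIRE

Answer: 5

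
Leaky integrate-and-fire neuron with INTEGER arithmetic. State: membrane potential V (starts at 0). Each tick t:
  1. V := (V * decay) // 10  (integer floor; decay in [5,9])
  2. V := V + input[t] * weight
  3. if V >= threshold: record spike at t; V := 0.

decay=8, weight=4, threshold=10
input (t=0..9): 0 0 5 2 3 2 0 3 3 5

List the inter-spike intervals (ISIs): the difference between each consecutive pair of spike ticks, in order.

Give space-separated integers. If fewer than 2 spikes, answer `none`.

Answer: 2 3 1 1

Derivation:
t=0: input=0 -> V=0
t=1: input=0 -> V=0
t=2: input=5 -> V=0 FIRE
t=3: input=2 -> V=8
t=4: input=3 -> V=0 FIRE
t=5: input=2 -> V=8
t=6: input=0 -> V=6
t=7: input=3 -> V=0 FIRE
t=8: input=3 -> V=0 FIRE
t=9: input=5 -> V=0 FIRE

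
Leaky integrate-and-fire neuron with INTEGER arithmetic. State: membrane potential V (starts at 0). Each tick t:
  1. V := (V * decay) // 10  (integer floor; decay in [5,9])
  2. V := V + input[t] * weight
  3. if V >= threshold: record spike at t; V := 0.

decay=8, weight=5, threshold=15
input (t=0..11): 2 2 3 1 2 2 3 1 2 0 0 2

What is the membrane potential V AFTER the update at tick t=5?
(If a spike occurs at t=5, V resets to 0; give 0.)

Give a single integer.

Answer: 0

Derivation:
t=0: input=2 -> V=10
t=1: input=2 -> V=0 FIRE
t=2: input=3 -> V=0 FIRE
t=3: input=1 -> V=5
t=4: input=2 -> V=14
t=5: input=2 -> V=0 FIRE
t=6: input=3 -> V=0 FIRE
t=7: input=1 -> V=5
t=8: input=2 -> V=14
t=9: input=0 -> V=11
t=10: input=0 -> V=8
t=11: input=2 -> V=0 FIRE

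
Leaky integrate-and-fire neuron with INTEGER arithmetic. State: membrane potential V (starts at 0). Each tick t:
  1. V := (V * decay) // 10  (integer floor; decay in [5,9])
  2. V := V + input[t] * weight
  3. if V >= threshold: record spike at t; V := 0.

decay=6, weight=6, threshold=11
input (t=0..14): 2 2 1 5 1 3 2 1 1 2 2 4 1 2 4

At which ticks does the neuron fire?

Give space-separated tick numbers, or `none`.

t=0: input=2 -> V=0 FIRE
t=1: input=2 -> V=0 FIRE
t=2: input=1 -> V=6
t=3: input=5 -> V=0 FIRE
t=4: input=1 -> V=6
t=5: input=3 -> V=0 FIRE
t=6: input=2 -> V=0 FIRE
t=7: input=1 -> V=6
t=8: input=1 -> V=9
t=9: input=2 -> V=0 FIRE
t=10: input=2 -> V=0 FIRE
t=11: input=4 -> V=0 FIRE
t=12: input=1 -> V=6
t=13: input=2 -> V=0 FIRE
t=14: input=4 -> V=0 FIRE

Answer: 0 1 3 5 6 9 10 11 13 14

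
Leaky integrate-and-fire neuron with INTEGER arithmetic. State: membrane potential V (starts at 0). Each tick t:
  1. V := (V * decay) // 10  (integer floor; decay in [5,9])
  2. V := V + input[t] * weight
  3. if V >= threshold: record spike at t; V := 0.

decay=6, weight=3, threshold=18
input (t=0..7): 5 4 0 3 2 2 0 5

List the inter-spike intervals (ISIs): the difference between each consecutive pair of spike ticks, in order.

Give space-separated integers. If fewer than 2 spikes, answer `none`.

Answer: 6

Derivation:
t=0: input=5 -> V=15
t=1: input=4 -> V=0 FIRE
t=2: input=0 -> V=0
t=3: input=3 -> V=9
t=4: input=2 -> V=11
t=5: input=2 -> V=12
t=6: input=0 -> V=7
t=7: input=5 -> V=0 FIRE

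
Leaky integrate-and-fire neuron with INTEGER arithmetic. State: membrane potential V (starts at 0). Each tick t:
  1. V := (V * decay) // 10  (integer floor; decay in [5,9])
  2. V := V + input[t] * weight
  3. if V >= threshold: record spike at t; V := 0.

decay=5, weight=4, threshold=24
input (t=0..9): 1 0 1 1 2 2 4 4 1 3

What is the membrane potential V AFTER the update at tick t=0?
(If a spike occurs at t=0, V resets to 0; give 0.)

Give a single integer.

t=0: input=1 -> V=4
t=1: input=0 -> V=2
t=2: input=1 -> V=5
t=3: input=1 -> V=6
t=4: input=2 -> V=11
t=5: input=2 -> V=13
t=6: input=4 -> V=22
t=7: input=4 -> V=0 FIRE
t=8: input=1 -> V=4
t=9: input=3 -> V=14

Answer: 4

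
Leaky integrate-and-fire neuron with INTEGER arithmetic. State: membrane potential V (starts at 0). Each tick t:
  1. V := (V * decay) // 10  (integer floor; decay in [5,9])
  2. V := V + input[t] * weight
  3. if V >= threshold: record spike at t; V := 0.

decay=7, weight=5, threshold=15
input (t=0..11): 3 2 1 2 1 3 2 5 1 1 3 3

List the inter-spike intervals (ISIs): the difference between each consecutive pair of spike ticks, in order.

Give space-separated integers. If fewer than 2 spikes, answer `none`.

t=0: input=3 -> V=0 FIRE
t=1: input=2 -> V=10
t=2: input=1 -> V=12
t=3: input=2 -> V=0 FIRE
t=4: input=1 -> V=5
t=5: input=3 -> V=0 FIRE
t=6: input=2 -> V=10
t=7: input=5 -> V=0 FIRE
t=8: input=1 -> V=5
t=9: input=1 -> V=8
t=10: input=3 -> V=0 FIRE
t=11: input=3 -> V=0 FIRE

Answer: 3 2 2 3 1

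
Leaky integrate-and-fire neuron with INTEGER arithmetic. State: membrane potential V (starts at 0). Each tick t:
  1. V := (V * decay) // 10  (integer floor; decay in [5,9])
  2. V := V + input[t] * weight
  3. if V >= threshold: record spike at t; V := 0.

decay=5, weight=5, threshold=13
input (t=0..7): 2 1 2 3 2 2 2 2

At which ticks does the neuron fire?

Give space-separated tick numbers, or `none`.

Answer: 2 3 5 7

Derivation:
t=0: input=2 -> V=10
t=1: input=1 -> V=10
t=2: input=2 -> V=0 FIRE
t=3: input=3 -> V=0 FIRE
t=4: input=2 -> V=10
t=5: input=2 -> V=0 FIRE
t=6: input=2 -> V=10
t=7: input=2 -> V=0 FIRE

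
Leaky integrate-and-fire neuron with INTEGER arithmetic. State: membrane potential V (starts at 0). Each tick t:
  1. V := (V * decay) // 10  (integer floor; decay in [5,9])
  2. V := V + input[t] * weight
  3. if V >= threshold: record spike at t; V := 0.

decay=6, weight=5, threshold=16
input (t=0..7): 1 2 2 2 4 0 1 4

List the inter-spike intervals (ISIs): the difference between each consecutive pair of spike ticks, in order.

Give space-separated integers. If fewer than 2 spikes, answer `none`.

Answer: 2 3

Derivation:
t=0: input=1 -> V=5
t=1: input=2 -> V=13
t=2: input=2 -> V=0 FIRE
t=3: input=2 -> V=10
t=4: input=4 -> V=0 FIRE
t=5: input=0 -> V=0
t=6: input=1 -> V=5
t=7: input=4 -> V=0 FIRE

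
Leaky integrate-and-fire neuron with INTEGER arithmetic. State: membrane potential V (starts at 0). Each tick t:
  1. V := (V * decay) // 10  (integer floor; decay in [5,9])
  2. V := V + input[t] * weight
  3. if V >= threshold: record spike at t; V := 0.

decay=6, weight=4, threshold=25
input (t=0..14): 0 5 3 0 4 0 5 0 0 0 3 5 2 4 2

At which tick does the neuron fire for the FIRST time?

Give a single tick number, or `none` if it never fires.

Answer: 6

Derivation:
t=0: input=0 -> V=0
t=1: input=5 -> V=20
t=2: input=3 -> V=24
t=3: input=0 -> V=14
t=4: input=4 -> V=24
t=5: input=0 -> V=14
t=6: input=5 -> V=0 FIRE
t=7: input=0 -> V=0
t=8: input=0 -> V=0
t=9: input=0 -> V=0
t=10: input=3 -> V=12
t=11: input=5 -> V=0 FIRE
t=12: input=2 -> V=8
t=13: input=4 -> V=20
t=14: input=2 -> V=20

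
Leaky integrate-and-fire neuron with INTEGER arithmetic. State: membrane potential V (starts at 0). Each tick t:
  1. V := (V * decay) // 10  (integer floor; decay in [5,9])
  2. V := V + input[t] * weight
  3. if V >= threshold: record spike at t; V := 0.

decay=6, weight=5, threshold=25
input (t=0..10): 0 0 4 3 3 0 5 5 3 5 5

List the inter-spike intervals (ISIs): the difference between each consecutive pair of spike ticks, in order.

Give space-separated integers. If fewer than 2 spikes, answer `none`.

Answer: 3 1 2 1

Derivation:
t=0: input=0 -> V=0
t=1: input=0 -> V=0
t=2: input=4 -> V=20
t=3: input=3 -> V=0 FIRE
t=4: input=3 -> V=15
t=5: input=0 -> V=9
t=6: input=5 -> V=0 FIRE
t=7: input=5 -> V=0 FIRE
t=8: input=3 -> V=15
t=9: input=5 -> V=0 FIRE
t=10: input=5 -> V=0 FIRE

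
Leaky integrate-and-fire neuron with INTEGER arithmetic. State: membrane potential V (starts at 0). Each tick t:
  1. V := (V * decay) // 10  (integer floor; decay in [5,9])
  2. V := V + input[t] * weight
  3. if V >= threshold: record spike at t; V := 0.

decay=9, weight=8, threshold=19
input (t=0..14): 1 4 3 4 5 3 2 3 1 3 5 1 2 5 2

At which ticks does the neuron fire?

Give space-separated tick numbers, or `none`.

Answer: 1 2 3 4 5 7 9 10 12 13

Derivation:
t=0: input=1 -> V=8
t=1: input=4 -> V=0 FIRE
t=2: input=3 -> V=0 FIRE
t=3: input=4 -> V=0 FIRE
t=4: input=5 -> V=0 FIRE
t=5: input=3 -> V=0 FIRE
t=6: input=2 -> V=16
t=7: input=3 -> V=0 FIRE
t=8: input=1 -> V=8
t=9: input=3 -> V=0 FIRE
t=10: input=5 -> V=0 FIRE
t=11: input=1 -> V=8
t=12: input=2 -> V=0 FIRE
t=13: input=5 -> V=0 FIRE
t=14: input=2 -> V=16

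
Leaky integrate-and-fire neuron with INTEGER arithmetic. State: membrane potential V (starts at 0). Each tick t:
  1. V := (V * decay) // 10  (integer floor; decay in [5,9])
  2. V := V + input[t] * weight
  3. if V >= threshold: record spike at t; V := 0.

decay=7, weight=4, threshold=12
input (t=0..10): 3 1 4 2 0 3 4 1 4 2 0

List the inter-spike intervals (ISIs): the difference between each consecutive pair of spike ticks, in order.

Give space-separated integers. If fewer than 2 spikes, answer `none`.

t=0: input=3 -> V=0 FIRE
t=1: input=1 -> V=4
t=2: input=4 -> V=0 FIRE
t=3: input=2 -> V=8
t=4: input=0 -> V=5
t=5: input=3 -> V=0 FIRE
t=6: input=4 -> V=0 FIRE
t=7: input=1 -> V=4
t=8: input=4 -> V=0 FIRE
t=9: input=2 -> V=8
t=10: input=0 -> V=5

Answer: 2 3 1 2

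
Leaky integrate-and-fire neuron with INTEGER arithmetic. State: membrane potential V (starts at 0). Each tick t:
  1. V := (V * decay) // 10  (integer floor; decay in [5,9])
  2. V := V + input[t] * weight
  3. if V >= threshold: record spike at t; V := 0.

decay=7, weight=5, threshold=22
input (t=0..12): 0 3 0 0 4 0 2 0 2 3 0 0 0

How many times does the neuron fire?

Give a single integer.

t=0: input=0 -> V=0
t=1: input=3 -> V=15
t=2: input=0 -> V=10
t=3: input=0 -> V=7
t=4: input=4 -> V=0 FIRE
t=5: input=0 -> V=0
t=6: input=2 -> V=10
t=7: input=0 -> V=7
t=8: input=2 -> V=14
t=9: input=3 -> V=0 FIRE
t=10: input=0 -> V=0
t=11: input=0 -> V=0
t=12: input=0 -> V=0

Answer: 2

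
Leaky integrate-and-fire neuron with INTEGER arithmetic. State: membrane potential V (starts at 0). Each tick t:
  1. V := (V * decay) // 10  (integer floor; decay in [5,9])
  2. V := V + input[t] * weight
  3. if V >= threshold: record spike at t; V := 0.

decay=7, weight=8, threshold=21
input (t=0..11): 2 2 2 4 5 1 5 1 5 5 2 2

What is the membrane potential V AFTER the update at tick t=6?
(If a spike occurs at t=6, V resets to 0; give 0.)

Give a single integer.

t=0: input=2 -> V=16
t=1: input=2 -> V=0 FIRE
t=2: input=2 -> V=16
t=3: input=4 -> V=0 FIRE
t=4: input=5 -> V=0 FIRE
t=5: input=1 -> V=8
t=6: input=5 -> V=0 FIRE
t=7: input=1 -> V=8
t=8: input=5 -> V=0 FIRE
t=9: input=5 -> V=0 FIRE
t=10: input=2 -> V=16
t=11: input=2 -> V=0 FIRE

Answer: 0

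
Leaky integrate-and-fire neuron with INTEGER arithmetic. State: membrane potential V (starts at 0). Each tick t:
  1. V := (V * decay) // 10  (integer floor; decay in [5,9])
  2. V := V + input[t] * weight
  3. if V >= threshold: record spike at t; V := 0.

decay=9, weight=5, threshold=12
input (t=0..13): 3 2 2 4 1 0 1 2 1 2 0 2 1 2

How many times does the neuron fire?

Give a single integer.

t=0: input=3 -> V=0 FIRE
t=1: input=2 -> V=10
t=2: input=2 -> V=0 FIRE
t=3: input=4 -> V=0 FIRE
t=4: input=1 -> V=5
t=5: input=0 -> V=4
t=6: input=1 -> V=8
t=7: input=2 -> V=0 FIRE
t=8: input=1 -> V=5
t=9: input=2 -> V=0 FIRE
t=10: input=0 -> V=0
t=11: input=2 -> V=10
t=12: input=1 -> V=0 FIRE
t=13: input=2 -> V=10

Answer: 6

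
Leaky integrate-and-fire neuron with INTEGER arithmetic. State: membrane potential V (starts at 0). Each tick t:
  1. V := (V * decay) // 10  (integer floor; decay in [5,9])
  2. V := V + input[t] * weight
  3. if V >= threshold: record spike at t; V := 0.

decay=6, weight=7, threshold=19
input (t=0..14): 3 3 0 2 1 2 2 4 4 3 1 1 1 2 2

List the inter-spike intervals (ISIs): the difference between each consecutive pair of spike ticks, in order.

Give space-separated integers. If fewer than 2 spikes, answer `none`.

Answer: 1 4 2 1 1 4

Derivation:
t=0: input=3 -> V=0 FIRE
t=1: input=3 -> V=0 FIRE
t=2: input=0 -> V=0
t=3: input=2 -> V=14
t=4: input=1 -> V=15
t=5: input=2 -> V=0 FIRE
t=6: input=2 -> V=14
t=7: input=4 -> V=0 FIRE
t=8: input=4 -> V=0 FIRE
t=9: input=3 -> V=0 FIRE
t=10: input=1 -> V=7
t=11: input=1 -> V=11
t=12: input=1 -> V=13
t=13: input=2 -> V=0 FIRE
t=14: input=2 -> V=14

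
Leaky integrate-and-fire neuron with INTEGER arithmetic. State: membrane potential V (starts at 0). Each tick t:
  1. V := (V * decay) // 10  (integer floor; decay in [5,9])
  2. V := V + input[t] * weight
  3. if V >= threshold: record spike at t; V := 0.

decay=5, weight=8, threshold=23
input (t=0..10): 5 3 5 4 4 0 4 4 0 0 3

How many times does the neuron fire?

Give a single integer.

Answer: 8

Derivation:
t=0: input=5 -> V=0 FIRE
t=1: input=3 -> V=0 FIRE
t=2: input=5 -> V=0 FIRE
t=3: input=4 -> V=0 FIRE
t=4: input=4 -> V=0 FIRE
t=5: input=0 -> V=0
t=6: input=4 -> V=0 FIRE
t=7: input=4 -> V=0 FIRE
t=8: input=0 -> V=0
t=9: input=0 -> V=0
t=10: input=3 -> V=0 FIRE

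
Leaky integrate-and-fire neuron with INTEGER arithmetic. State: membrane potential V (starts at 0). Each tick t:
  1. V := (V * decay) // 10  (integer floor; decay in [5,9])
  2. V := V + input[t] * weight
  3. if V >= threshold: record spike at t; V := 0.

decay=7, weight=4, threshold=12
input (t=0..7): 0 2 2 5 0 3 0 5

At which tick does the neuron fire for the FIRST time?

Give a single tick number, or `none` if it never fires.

Answer: 2

Derivation:
t=0: input=0 -> V=0
t=1: input=2 -> V=8
t=2: input=2 -> V=0 FIRE
t=3: input=5 -> V=0 FIRE
t=4: input=0 -> V=0
t=5: input=3 -> V=0 FIRE
t=6: input=0 -> V=0
t=7: input=5 -> V=0 FIRE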